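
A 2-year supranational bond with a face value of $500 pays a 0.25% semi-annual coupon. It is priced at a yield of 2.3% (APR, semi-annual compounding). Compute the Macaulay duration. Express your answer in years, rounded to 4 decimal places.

Periodic yield y = 0.0115. Discount each cash flow and weight by its period:
  t   CF        PV=CF/(1+0.0115)^t    t·PV
  1        0.625         0.6179         0.6179
  2        0.625         0.6109         1.2217
  3        0.625         0.6039         1.8118
  4      500.625       478.2434     1,912.9736
  Σ                    480.0761     1,916.6250
Price P = Σ PV = 480.0761.
Macaulay duration = Σ(t·PV) / P = 1,916.6250 / 480.0761 = 3.99234 half-year periods.
In years: 3.99234 / 2 = 1.99617 years.

1.9962 years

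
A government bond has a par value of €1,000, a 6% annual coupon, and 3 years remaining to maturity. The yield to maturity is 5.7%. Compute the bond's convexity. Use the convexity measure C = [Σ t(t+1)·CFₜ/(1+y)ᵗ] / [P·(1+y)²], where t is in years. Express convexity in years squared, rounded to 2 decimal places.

With y = 0.057:
  t   CF        PV=CF/(1+0.057)^t    t·PV        t(t+1)·PV
  1        60.00        56.7644        56.7644         113.5289
  2        60.00        53.7033       107.4067         322.2200
  3     1,060.00       897.5960     2,692.7880      10,771.1519
  Σ                  1,008.0638     2,856.9591      11,206.9008
P = 1,008.0638.
Convexity = Σ t(t+1)·PV / [P·(1+y)²] = 11,206.9008 / (1,008.0638 × 1.117249) = 9.95056.

9.95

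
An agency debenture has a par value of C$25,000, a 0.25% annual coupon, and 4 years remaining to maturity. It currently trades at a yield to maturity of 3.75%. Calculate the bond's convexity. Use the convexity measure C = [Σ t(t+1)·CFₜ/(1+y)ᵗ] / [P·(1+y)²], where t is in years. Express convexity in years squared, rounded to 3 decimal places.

18.480

With y = 0.0375:
  t   CF        PV=CF/(1+0.0375)^t    t·PV        t(t+1)·PV
  1        62.50        60.2410        60.2410         120.4819
  2        62.50        58.0636       116.1272         348.3815
  3        62.50        55.9649       167.8947         671.5788
  4    25,062.50    21,630.7694    86,523.0778     432,615.3890
  Σ                 21,805.0389    86,867.3406     433,755.8311
P = 21,805.0389.
Convexity = Σ t(t+1)·PV / [P·(1+y)²] = 433,755.8311 / (21,805.0389 × 1.076406) = 18.48044.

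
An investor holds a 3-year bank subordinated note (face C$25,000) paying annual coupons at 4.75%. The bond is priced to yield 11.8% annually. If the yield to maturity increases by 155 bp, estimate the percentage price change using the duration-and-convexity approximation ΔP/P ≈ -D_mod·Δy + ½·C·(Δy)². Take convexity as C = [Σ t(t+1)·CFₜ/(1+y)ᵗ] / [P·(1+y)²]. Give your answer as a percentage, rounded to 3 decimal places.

-3.846%

With y = 0.118:
  t   CF        PV=CF/(1+0.118)^t    t·PV        t(t+1)·PV
  1     1,187.50     1,062.1646     1,062.1646       2,124.3292
  2     1,187.50       950.0578     1,900.1155       5,700.3466
  3    26,187.50    18,739.9587    56,219.8761     224,879.5045
  Σ                 20,752.1811    59,182.1562     232,704.1803
P = 20,752.1811; D_Mac = 2.85185 yrs; D_mod = 2.55085 yrs; C = 8.97133.
Duration effect: -2.55085 × (+0.0155) = -0.039538
Convexity effect: 0.5 × 8.97133 × (0.0155)² = +0.0010777
ΔP/P ≈ -0.039538 + 0.0010777 = -0.038461 = -3.8461%.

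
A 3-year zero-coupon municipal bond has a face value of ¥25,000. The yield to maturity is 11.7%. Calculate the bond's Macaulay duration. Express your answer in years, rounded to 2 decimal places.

3.00 years

A zero-coupon bond has a single cash flow at maturity, so its Macaulay duration equals its maturity: 3 years.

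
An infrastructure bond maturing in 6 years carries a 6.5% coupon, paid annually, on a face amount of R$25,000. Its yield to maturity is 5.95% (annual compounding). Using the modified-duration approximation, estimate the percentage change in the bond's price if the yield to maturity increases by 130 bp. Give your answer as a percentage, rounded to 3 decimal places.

-6.342%

Periodic yield y = 0.0595. Modified duration first:
  t   CF        PV=CF/(1+0.0595)^t    t·PV
  1     1,625.00     1,533.7423     1,533.7423
  2     1,625.00     1,447.6096     2,895.2191
  3     1,625.00     1,366.3139     4,098.9417
  4     1,625.00     1,289.5837     5,158.3346
  5     1,625.00     1,217.1625     6,085.8125
  6    26,625.00    18,822.7836   112,936.7018
  Σ                 25,677.1956   132,708.7520
P = 25,677.1956; D_Mac = 5.16835 yrs; D_mod = 5.16835/(1+0.0595) = 4.87810 yrs.
ΔP/P ≈ -D_mod · Δy = -4.87810 × (+0.013) = -0.063415 = -6.3415%.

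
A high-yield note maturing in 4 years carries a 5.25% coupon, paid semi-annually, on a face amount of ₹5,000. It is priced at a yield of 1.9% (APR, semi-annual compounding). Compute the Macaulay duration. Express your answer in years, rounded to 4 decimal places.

Periodic yield y = 0.0095. Discount each cash flow and weight by its period:
  t   CF        PV=CF/(1+0.0095)^t    t·PV
  1       131.25       130.0149       130.0149
  2       131.25       128.7913       257.5827
  3       131.25       127.5793       382.7380
  4       131.25       126.3787       505.5150
  5       131.25       125.1894       625.9472
  6       131.25       124.0113       744.0680
  7       131.25       122.8443       859.9102
  8     5,131.25     4,757.4320    38,059.4559
  Σ                  5,642.2413    41,565.2318
Price P = Σ PV = 5,642.2413.
Macaulay duration = Σ(t·PV) / P = 41,565.2318 / 5,642.2413 = 7.36679 half-year periods.
In years: 7.36679 / 2 = 3.68340 years.

3.6834 years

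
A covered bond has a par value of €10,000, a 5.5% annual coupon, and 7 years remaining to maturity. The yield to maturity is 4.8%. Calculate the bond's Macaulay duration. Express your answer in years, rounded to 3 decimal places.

Periodic yield y = 0.048. Discount each cash flow and weight by its year:
  t   CF        PV=CF/(1+0.048)^t    t·PV
  1       550.00       524.8092       524.8092
  2       550.00       500.7721     1,001.5442
  3       550.00       477.8360     1,433.5079
  4       550.00       455.9504     1,823.8014
  5       550.00       435.0671     2,175.3357
  6       550.00       415.1404     2,490.8424
  7    10,550.00     7,598.4232    53,188.9627
  Σ                 10,407.9984    62,638.8035
Price P = Σ PV = 10,407.9984.
Macaulay duration = Σ(t·PV) / P = 62,638.8035 / 10,407.9984 = 6.01833 years.

6.018 years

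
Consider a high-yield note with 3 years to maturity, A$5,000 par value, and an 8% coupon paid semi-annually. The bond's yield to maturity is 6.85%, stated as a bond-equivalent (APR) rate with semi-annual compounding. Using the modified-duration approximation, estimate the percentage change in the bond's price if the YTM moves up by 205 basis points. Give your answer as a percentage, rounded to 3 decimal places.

-5.413%

Periodic yield y = 0.03425. Modified duration first:
  t   CF        PV=CF/(1+0.03425)^t    t·PV
  1       200.00       193.3768       193.3768
  2       200.00       186.9730       373.9460
  3       200.00       180.7813       542.3438
  4       200.00       174.7945       699.1782
  5       200.00       169.0061       845.0304
  6     5,200.00     4,248.6423    25,491.8537
  Σ                  5,153.5740    28,145.7289
P = 5,153.5740; D_Mac = 5.46140 half-year periods = 2.73070 yrs; D_mod = 2.73070/(1+0.03425) = 2.64027 yrs.
ΔP/P ≈ -D_mod · Δy = -2.64027 × (+0.0205) = -0.054126 = -5.4126%.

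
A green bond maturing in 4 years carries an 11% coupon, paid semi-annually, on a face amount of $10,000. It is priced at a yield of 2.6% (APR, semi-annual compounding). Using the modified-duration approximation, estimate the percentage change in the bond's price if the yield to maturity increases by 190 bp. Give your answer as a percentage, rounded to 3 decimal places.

Periodic yield y = 0.013. Modified duration first:
  t   CF        PV=CF/(1+0.013)^t    t·PV
  1       550.00       542.9418       542.9418
  2       550.00       535.9741     1,071.9482
  3       550.00       529.0958     1,587.2875
  4       550.00       522.3059     2,089.2235
  5       550.00       515.6030     2,578.0152
  6       550.00       508.9862     3,053.9173
  7       550.00       502.4543     3,517.1801
  8    10,550.00     9,514.3012    76,114.4097
  Σ                 13,171.6623    90,554.9233
P = 13,171.6623; D_Mac = 6.87498 half-year periods = 3.43749 yrs; D_mod = 3.43749/(1+0.013) = 3.39338 yrs.
ΔP/P ≈ -D_mod · Δy = -3.39338 × (+0.019) = -0.064474 = -6.4474%.

-6.447%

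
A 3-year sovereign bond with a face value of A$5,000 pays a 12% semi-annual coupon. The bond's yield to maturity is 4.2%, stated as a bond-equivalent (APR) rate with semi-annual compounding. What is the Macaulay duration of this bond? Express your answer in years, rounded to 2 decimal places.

2.65 years

Periodic yield y = 0.021. Discount each cash flow and weight by its period:
  t   CF        PV=CF/(1+0.021)^t    t·PV
  1       300.00       293.8296       293.8296
  2       300.00       287.7861       575.5721
  3       300.00       281.8669       845.6006
  4       300.00       276.0694     1,104.2776
  5       300.00       270.3912     1,351.9560
  6     5,300.00     4,678.6593    28,071.9555
  Σ                  6,088.6024    32,243.1915
Price P = Σ PV = 6,088.6024.
Macaulay duration = Σ(t·PV) / P = 32,243.1915 / 6,088.6024 = 5.29566 half-year periods.
In years: 5.29566 / 2 = 2.64783 years.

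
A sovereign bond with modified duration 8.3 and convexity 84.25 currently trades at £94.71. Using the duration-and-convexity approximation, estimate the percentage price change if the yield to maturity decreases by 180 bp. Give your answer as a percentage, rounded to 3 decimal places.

Duration effect: -D_mod·Δy = -8.3 × (-0.018) = +0.149400
Convexity effect: ½·C·(Δy)² = 0.5 × 84.25 × (-0.018)² = +0.0136485
ΔP/P ≈ +0.149400 + 0.0136485 = +0.1630485
= +16.30485%.

+16.305%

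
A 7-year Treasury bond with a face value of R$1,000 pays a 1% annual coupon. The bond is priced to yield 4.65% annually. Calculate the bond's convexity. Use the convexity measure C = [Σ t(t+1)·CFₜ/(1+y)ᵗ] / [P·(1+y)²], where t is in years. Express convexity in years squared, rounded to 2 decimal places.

With y = 0.0465:
  t   CF        PV=CF/(1+0.0465)^t    t·PV        t(t+1)·PV
  1        10.00         9.5557         9.5557          19.1113
  2        10.00         9.1311        18.2621          54.7864
  3        10.00         8.7253        26.1760         104.7041
  4        10.00         8.3376        33.3506         166.7528
  5        10.00         7.9672        39.8358         239.0150
  6        10.00         7.6132        45.6789         319.7525
  7     1,010.00       734.7621     5,143.3347      41,146.6774
  Σ                    786.0921     5,316.1938      42,050.7994
P = 786.0921.
Convexity = Σ t(t+1)·PV / [P·(1+y)²] = 42,050.7994 / (786.0921 × 1.095162) = 48.84525.

48.85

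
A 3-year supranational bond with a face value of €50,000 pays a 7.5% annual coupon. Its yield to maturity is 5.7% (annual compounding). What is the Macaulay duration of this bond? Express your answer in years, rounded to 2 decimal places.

2.80 years

Periodic yield y = 0.057. Discount each cash flow and weight by its year:
  t   CF        PV=CF/(1+0.057)^t    t·PV
  1     3,750.00     3,547.7767     3,547.7767
  2     3,750.00     3,356.4586     6,712.9172
  3    53,750.00    45,514.8910   136,544.6729
  Σ                 52,419.1263   146,805.3668
Price P = Σ PV = 52,419.1263.
Macaulay duration = Σ(t·PV) / P = 146,805.3668 / 52,419.1263 = 2.80061 years.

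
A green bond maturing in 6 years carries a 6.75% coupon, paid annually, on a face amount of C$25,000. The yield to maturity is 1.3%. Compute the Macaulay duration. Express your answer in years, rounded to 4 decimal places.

5.2514 years

Periodic yield y = 0.013. Discount each cash flow and weight by its year:
  t   CF        PV=CF/(1+0.013)^t    t·PV
  1     1,687.50     1,665.8440     1,665.8440
  2     1,687.50     1,644.4660     3,288.9319
  3     1,687.50     1,623.3623     4,870.0868
  4     1,687.50     1,602.5294     6,410.1175
  5     1,687.50     1,581.9638     7,909.8192
  6    26,687.50    24,697.3991   148,184.3947
  Σ                 32,815.5646   172,329.1942
Price P = Σ PV = 32,815.5646.
Macaulay duration = Σ(t·PV) / P = 172,329.1942 / 32,815.5646 = 5.25145 years.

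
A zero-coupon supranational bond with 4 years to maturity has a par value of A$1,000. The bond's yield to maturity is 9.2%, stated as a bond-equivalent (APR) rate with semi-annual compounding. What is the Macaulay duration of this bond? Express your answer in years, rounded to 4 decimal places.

4.0000 years

A zero-coupon bond has a single cash flow at maturity, so its Macaulay duration equals its maturity: 4 years.
(Equivalently: 8 semi-annual periods ÷ 2 = 4 years.)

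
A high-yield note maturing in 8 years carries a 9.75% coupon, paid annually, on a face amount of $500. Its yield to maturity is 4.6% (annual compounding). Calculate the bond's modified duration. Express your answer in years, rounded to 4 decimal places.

Periodic yield y = 0.046. First find Macaulay duration:
  t   CF        PV=CF/(1+0.046)^t    t·PV
  1        48.75        46.6061        46.6061
  2        48.75        44.5565        89.1130
  3        48.75        42.5971       127.7912
  4        48.75        40.7238       162.8950
  5        48.75        38.9329       194.6643
  6        48.75        37.2207       223.3242
  7        48.75        35.5838       249.0869
  8       548.75       382.9315     3,063.4517
  Σ                    669.1523     4,156.9324
P = 669.1523; Macaulay duration = 4,156.9324 / 669.1523 = 6.21224 years.
Modified duration = D_Mac / (1 + y) = 6.21224 / 1.046 = 5.93904 years.

5.9390 years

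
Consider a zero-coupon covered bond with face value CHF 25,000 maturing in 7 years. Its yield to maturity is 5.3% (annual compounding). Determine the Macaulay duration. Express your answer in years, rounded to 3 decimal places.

A zero-coupon bond has a single cash flow at maturity, so its Macaulay duration equals its maturity: 7 years.

7.000 years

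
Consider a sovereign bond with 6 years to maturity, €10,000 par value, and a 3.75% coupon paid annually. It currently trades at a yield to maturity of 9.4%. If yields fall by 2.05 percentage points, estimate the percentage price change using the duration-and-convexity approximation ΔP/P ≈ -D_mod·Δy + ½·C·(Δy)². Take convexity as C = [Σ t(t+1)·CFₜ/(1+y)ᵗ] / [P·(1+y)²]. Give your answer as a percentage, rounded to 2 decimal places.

With y = 0.094:
  t   CF        PV=CF/(1+0.094)^t    t·PV        t(t+1)·PV
  1       375.00       342.7788       342.7788         685.5576
  2       375.00       313.3261       626.6523       1,879.9568
  3       375.00       286.4041       859.2124       3,436.8498
  4       375.00       261.7954     1,047.1815       5,235.9076
  5       375.00       239.3011     1,196.5054       7,179.0324
  6    10,375.00     6,051.7945    36,310.7671     254,175.3696
  Σ                  7,495.4001    40,383.0975     272,592.6738
P = 7,495.4001; D_Mac = 5.38772 yrs; D_mod = 4.92479 yrs; C = 30.38678.
Duration effect: -4.92479 × (-0.0205) = +0.100958
Convexity effect: 0.5 × 30.38678 × (-0.0205)² = +0.0063850
ΔP/P ≈ +0.100958 + 0.0063850 = +0.107343 = +10.7343%.

+10.73%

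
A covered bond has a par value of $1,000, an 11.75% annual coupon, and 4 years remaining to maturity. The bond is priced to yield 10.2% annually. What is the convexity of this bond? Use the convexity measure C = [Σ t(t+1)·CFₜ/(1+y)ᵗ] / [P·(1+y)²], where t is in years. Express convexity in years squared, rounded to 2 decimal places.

13.35

With y = 0.102:
  t   CF        PV=CF/(1+0.102)^t    t·PV        t(t+1)·PV
  1       117.50       106.6243       106.6243         213.2486
  2       117.50        96.7553       193.5106         580.5317
  3       117.50        87.7997       263.3991       1,053.5965
  4     1,117.50       757.7416     3,030.9666      15,154.8328
  Σ                  1,048.9210     3,594.5006      17,002.2097
P = 1,048.9210.
Convexity = Σ t(t+1)·PV / [P·(1+y)²] = 17,002.2097 / (1,048.9210 × 1.214404) = 13.34748.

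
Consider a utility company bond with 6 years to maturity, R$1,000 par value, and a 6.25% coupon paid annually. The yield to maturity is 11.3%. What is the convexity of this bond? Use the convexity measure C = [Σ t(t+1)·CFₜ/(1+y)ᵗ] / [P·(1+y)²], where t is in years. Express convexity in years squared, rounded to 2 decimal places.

26.98

With y = 0.113:
  t   CF        PV=CF/(1+0.113)^t    t·PV        t(t+1)·PV
  1        62.50        56.1545        56.1545         112.3091
  2        62.50        50.4533       100.9066         302.7199
  3        62.50        45.3309       135.9928         543.9710
  4        62.50        40.7286       162.9144         814.5718
  5        62.50        36.5935       182.9676       1,097.8056
  6     1,062.50       558.9307     3,353.5841      23,475.0888
  Σ                    788.1916     3,992.5200      26,346.4661
P = 788.1916.
Convexity = Σ t(t+1)·PV / [P·(1+y)²] = 26,346.4661 / (788.1916 × 1.238769) = 26.98362.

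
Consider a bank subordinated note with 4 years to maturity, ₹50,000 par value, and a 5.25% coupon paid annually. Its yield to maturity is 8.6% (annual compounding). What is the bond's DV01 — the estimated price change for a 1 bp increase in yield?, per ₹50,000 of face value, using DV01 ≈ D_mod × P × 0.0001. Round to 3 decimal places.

₹15.133

Periodic yield y = 0.086.
  t   CF        PV=CF/(1+0.086)^t    t·PV
  1     2,625.00     2,417.1271     2,417.1271
  2     2,625.00     2,225.7155     4,451.4311
  3     2,625.00     2,049.4618     6,148.3855
  4    52,625.00    37,833.1766   151,332.7065
  Σ                 44,525.4810   164,349.6501
P = 44,525.4810; D_Mac = 3.69114 yrs; D_mod = 3.39884 yrs.
DV01 ≈ 3.39884 × 44,525.4810 × 0.0001 = 15.133485.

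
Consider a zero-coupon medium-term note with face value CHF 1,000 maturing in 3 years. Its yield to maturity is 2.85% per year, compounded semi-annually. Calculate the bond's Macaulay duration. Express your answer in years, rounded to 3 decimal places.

3.000 years

A zero-coupon bond has a single cash flow at maturity, so its Macaulay duration equals its maturity: 3 years.
(Equivalently: 6 semi-annual periods ÷ 2 = 3 years.)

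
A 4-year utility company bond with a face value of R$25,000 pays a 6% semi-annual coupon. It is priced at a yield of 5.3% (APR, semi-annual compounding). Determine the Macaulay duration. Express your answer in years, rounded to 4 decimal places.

Periodic yield y = 0.0265. Discount each cash flow and weight by its period:
  t   CF        PV=CF/(1+0.0265)^t    t·PV
  1       750.00       730.6381       730.6381
  2       750.00       711.7760     1,423.5521
  3       750.00       693.4009     2,080.2027
  4       750.00       675.5001     2,702.0006
  5       750.00       658.0615     3,290.3076
  6       750.00       641.0731     3,846.4385
  7       750.00       624.5232     4,371.6625
  8    25,750.00    20,888.4206   167,107.3648
  Σ                 25,623.3936   185,552.1669
Price P = Σ PV = 25,623.3936.
Macaulay duration = Σ(t·PV) / P = 185,552.1669 / 25,623.3936 = 7.24151 half-year periods.
In years: 7.24151 / 2 = 3.62076 years.

3.6208 years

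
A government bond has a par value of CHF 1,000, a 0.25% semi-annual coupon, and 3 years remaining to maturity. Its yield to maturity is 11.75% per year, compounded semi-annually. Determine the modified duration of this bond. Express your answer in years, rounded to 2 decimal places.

Periodic yield y = 0.05875. First find Macaulay duration:
  t   CF        PV=CF/(1+0.05875)^t    t·PV
  1         1.25         1.1806         1.1806
  2         1.25         1.1151         2.2302
  3         1.25         1.0532         3.1597
  4         1.25         0.9948         3.9792
  5         1.25         0.9396         4.6980
  6     1,001.25       710.8566     4,265.1395
  Σ                    716.1400     4,280.3873
P = 716.1400; Macaulay duration = 4,280.3873 / 716.1400 = 5.97703 half-year periods = 2.98851 years.
Modified duration = D_Mac / (1 + y) = 2.98851 / 1.05875 = 2.82268 years.

2.82 years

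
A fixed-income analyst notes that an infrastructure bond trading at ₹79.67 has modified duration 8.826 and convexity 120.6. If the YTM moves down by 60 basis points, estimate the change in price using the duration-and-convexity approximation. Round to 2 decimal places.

Duration effect: -D_mod·Δy = -8.826 × (-0.006) = +0.052956
Convexity effect: ½·C·(Δy)² = 0.5 × 120.6 × (-0.006)² = +0.0021708
ΔP/P ≈ +0.052956 + 0.0021708 = +0.0551268
ΔP ≈ 79.67 × (+0.0551268) = +4.391952156.

+₹4.39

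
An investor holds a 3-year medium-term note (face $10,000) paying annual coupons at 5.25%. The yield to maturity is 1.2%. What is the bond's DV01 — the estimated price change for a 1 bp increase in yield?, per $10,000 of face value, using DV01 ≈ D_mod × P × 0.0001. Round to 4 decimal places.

Periodic yield y = 0.012.
  t   CF        PV=CF/(1+0.012)^t    t·PV
  1       525.00       518.7747       518.7747
  2       525.00       512.6232     1,025.2464
  3    10,525.00    10,155.0149    30,465.0448
  Σ                 11,186.4129    32,009.0660
P = 11,186.4129; D_Mac = 2.86142 yrs; D_mod = 2.82749 yrs.
DV01 ≈ 2.82749 × 11,186.4129 × 0.0001 = 3.162951.

$3.1630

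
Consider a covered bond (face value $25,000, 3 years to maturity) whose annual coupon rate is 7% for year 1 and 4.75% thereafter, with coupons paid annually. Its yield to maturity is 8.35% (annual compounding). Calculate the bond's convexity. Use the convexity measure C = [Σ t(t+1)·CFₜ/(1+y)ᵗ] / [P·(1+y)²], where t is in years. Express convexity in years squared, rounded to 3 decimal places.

9.406

With y = 0.0835:
  t   CF        PV=CF/(1+0.0835)^t    t·PV        t(t+1)·PV
  1     1,750.00     1,615.1361     1,615.1361       3,230.2723
  2     1,187.50     1,011.5231     2,023.0461       6,069.1383
  3    26,187.50    20,587.6745    61,763.0235     247,052.0941
  Σ                 23,214.3337    65,401.2058     256,351.5047
P = 23,214.3337.
Convexity = Σ t(t+1)·PV / [P·(1+y)²] = 256,351.5047 / (23,214.3337 × 1.173972) = 9.40636.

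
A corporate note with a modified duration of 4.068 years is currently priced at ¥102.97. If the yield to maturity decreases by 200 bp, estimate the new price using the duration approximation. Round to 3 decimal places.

Duration approximation: ΔP/P ≈ -D_mod · Δy = -4.068 × (-0.02) = +0.081360.
New price ≈ 102.97 × (1 + 0.081360) = 111.3476392.

¥111.348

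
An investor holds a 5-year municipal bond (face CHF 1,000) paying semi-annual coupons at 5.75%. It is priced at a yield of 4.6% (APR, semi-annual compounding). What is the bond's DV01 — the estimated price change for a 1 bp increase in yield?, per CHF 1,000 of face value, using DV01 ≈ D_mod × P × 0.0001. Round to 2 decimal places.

Periodic yield y = 0.023.
  t   CF        PV=CF/(1+0.023)^t    t·PV
  1        28.75        28.1036        28.1036
  2        28.75        27.4718        54.9435
  3        28.75        26.8541        80.5624
  4        28.75        26.2504       105.0015
  5        28.75        25.6602       128.3009
  6        28.75        25.0833       150.4996
  7        28.75        24.5193       171.6352
  8        28.75        23.9681       191.7444
  9        28.75        23.4292       210.8626
  10    1,028.75       819.5086     8,195.0859
  Σ                  1,050.8485     9,316.7397
P = 1,050.8485; D_Mac = 8.86592 half-year periods = 4.43296 yrs; D_mod = 4.33329 yrs.
DV01 ≈ 4.33329 × 1,050.8485 × 0.0001 = 0.455364.

CHF 0.46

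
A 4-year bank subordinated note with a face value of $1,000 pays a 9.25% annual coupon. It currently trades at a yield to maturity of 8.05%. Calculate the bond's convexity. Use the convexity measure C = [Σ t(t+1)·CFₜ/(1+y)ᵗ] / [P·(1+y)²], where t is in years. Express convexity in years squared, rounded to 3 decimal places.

With y = 0.0805:
  t   CF        PV=CF/(1+0.0805)^t    t·PV        t(t+1)·PV
  1        92.50        85.6085        85.6085         171.2170
  2        92.50        79.2305       158.4609         475.3828
  3        92.50        73.3276       219.9828         879.9311
  4     1,092.50       801.5348     3,206.1390      16,030.6952
  Σ                  1,039.7013     3,670.1913      17,557.2261
P = 1,039.7013.
Convexity = Σ t(t+1)·PV / [P·(1+y)²] = 17,557.2261 / (1,039.7013 × 1.167480) = 14.46431.

14.464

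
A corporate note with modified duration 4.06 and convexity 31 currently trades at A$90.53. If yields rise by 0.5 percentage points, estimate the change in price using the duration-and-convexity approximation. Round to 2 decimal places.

Duration effect: -D_mod·Δy = -4.06 × (+0.005) = -0.020300
Convexity effect: ½·C·(Δy)² = 0.5 × 31 × (0.005)² = +0.0003875
ΔP/P ≈ -0.020300 + 0.0003875 = -0.0199125
ΔP ≈ 90.53 × (-0.0199125) = -1.802678625.

-A$1.80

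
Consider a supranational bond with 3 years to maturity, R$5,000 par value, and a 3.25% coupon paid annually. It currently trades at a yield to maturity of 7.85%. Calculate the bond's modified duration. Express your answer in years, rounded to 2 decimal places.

2.69 years

Periodic yield y = 0.0785. First find Macaulay duration:
  t   CF        PV=CF/(1+0.0785)^t    t·PV
  1       162.50       150.6722       150.6722
  2       162.50       139.7054       279.4107
  3     5,162.50     4,115.2821    12,345.8464
  Σ                  4,405.6597    12,775.9294
P = 4,405.6597; Macaulay duration = 12,775.9294 / 4,405.6597 = 2.89989 years.
Modified duration = D_Mac / (1 + y) = 2.89989 / 1.0785 = 2.68882 years.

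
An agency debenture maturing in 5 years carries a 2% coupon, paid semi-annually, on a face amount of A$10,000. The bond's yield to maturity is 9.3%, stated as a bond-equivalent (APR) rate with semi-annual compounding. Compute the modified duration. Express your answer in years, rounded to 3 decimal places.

4.521 years

Periodic yield y = 0.0465. First find Macaulay duration:
  t   CF        PV=CF/(1+0.0465)^t    t·PV
  1       100.00        95.5566        95.5566
  2       100.00        91.3107       182.6213
  3       100.00        87.2534       261.7602
  4       100.00        83.3764       333.5055
  5       100.00        79.6717       398.3583
  6       100.00        76.1315       456.7892
  7       100.00        72.7487       509.2411
  8       100.00        69.5162       556.1297
  9       100.00        66.4273       597.8461
  10   10,100.00     6,411.0483    64,110.4827
  Σ                  7,133.0408    67,502.2908
P = 7,133.0408; Macaulay duration = 67,502.2908 / 7,133.0408 = 9.46333 half-year periods = 4.73166 years.
Modified duration = D_Mac / (1 + y) = 4.73166 / 1.0465 = 4.52142 years.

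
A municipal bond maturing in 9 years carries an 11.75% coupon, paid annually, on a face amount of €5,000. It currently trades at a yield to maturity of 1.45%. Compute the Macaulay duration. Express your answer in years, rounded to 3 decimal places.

Periodic yield y = 0.0145. Discount each cash flow and weight by its year:
  t   CF        PV=CF/(1+0.0145)^t    t·PV
  1       587.50       579.1030       579.1030
  2       587.50       570.8260     1,141.6521
  3       587.50       562.6674     1,688.0021
  4       587.50       554.6253     2,218.5011
  5       587.50       546.6982     2,733.4908
  6       587.50       538.8843     3,233.3060
  7       587.50       531.1822     3,718.2754
  8       587.50       523.5901     4,188.7211
  9     5,587.50     4,908.5031    44,176.5283
  Σ                  9,316.0797    63,677.5799
Price P = Σ PV = 9,316.0797.
Macaulay duration = Σ(t·PV) / P = 63,677.5799 / 9,316.0797 = 6.83523 years.

6.835 years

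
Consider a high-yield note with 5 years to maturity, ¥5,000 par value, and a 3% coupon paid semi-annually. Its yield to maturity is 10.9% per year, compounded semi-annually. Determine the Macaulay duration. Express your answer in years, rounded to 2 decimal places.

Periodic yield y = 0.0545. Discount each cash flow and weight by its period:
  t   CF        PV=CF/(1+0.0545)^t    t·PV
  1        75.00        71.1238        71.1238
  2        75.00        67.4478       134.8957
  3        75.00        63.9619       191.8858
  4        75.00        60.6562       242.6246
  5        75.00        57.5213       287.6063
  6        75.00        54.5484       327.2902
  7        75.00        51.7291       362.1039
  8        75.00        49.0556       392.4448
  9        75.00        46.5202       418.6822
  10    5,075.00     2,985.1778    29,851.7782
  Σ                  3,507.7421    32,280.4354
Price P = Σ PV = 3,507.7421.
Macaulay duration = Σ(t·PV) / P = 32,280.4354 / 3,507.7421 = 9.20263 half-year periods.
In years: 9.20263 / 2 = 4.60131 years.

4.60 years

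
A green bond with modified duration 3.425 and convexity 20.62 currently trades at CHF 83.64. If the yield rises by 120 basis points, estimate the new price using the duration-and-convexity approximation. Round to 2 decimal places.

CHF 80.33

Duration effect: -D_mod·Δy = -3.425 × (+0.012) = -0.041100
Convexity effect: ½·C·(Δy)² = 0.5 × 20.62 × (0.012)² = +0.00148464
ΔP/P ≈ -0.041100 + 0.00148464 = -0.03961536
New price ≈ 83.64 × (1 - 0.03961536) = 80.3265712896.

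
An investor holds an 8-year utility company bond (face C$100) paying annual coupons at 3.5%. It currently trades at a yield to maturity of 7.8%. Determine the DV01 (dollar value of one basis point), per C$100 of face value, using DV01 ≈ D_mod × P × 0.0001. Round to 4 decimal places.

Periodic yield y = 0.078.
  t   CF        PV=CF/(1+0.078)^t    t·PV
  1         3.50         3.2468         3.2468
  2         3.50         3.0118         6.0237
  3         3.50         2.7939         8.3817
  4         3.50         2.5917        10.3670
  5         3.50         2.4042        12.0211
  6         3.50         2.2303        13.3816
  7         3.50         2.0689        14.4822
  8       103.50        56.7532       454.0255
  Σ                     75.1008       521.9295
P = 75.1008; D_Mac = 6.94972 yrs; D_mod = 6.44686 yrs.
DV01 ≈ 6.44686 × 75.1008 × 0.0001 = 0.048416.

C$0.0484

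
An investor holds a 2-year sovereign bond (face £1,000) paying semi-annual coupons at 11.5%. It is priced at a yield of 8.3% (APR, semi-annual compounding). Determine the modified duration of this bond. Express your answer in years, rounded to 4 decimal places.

1.7739 years

Periodic yield y = 0.0415. First find Macaulay duration:
  t   CF        PV=CF/(1+0.0415)^t    t·PV
  1        57.50        55.2088        55.2088
  2        57.50        53.0090       106.0179
  3        57.50        50.8967       152.6902
  4     1,057.50       898.7591     3,595.0362
  Σ                  1,057.8736     3,908.9532
P = 1,057.8736; Macaulay duration = 3,908.9532 / 1,057.8736 = 3.69510 half-year periods = 1.84755 years.
Modified duration = D_Mac / (1 + y) = 1.84755 / 1.0415 = 1.77393 years.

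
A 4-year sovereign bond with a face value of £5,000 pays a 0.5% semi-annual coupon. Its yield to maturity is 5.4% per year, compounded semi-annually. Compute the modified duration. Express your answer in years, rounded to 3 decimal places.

3.857 years

Periodic yield y = 0.027. First find Macaulay duration:
  t   CF        PV=CF/(1+0.027)^t    t·PV
  1        12.50        12.1714        12.1714
  2        12.50        11.8514        23.7028
  3        12.50        11.5398        34.6194
  4        12.50        11.2364        44.9457
  5        12.50        10.9410        54.7051
  6        12.50        10.6534        63.9203
  7        12.50        10.3733        72.6131
  8     5,012.50     4,050.3340    32,402.6719
  Σ                  4,129.1007    32,709.3497
P = 4,129.1007; Macaulay duration = 32,709.3497 / 4,129.1007 = 7.92166 half-year periods = 3.96083 years.
Modified duration = D_Mac / (1 + y) = 3.96083 / 1.027 = 3.85670 years.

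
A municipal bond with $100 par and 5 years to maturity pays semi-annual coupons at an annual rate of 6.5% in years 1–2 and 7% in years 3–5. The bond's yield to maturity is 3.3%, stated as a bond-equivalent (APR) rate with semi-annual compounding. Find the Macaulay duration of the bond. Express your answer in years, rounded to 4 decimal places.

Periodic yield y = 0.0165. Discount each cash flow and weight by its period:
  t   CF        PV=CF/(1+0.0165)^t    t·PV
  1         3.25         3.1972         3.1972
  2         3.25         3.1453         6.2907
  3         3.25         3.0943         9.2829
  4         3.25         3.0441        12.1763
  5         3.50         3.2250        16.1251
  6         3.50         3.1727        19.0360
  7         3.50         3.1212        21.8481
  8         3.50         3.0705        24.5640
  9         3.50         3.0207        27.1859
  10      103.50        87.8752       878.7524
  Σ                    115.9662     1,018.4585
Price P = Σ PV = 115.9662.
Macaulay duration = Σ(t·PV) / P = 1,018.4585 / 115.9662 = 8.78238 half-year periods.
In years: 8.78238 / 2 = 4.39119 years.

4.3912 years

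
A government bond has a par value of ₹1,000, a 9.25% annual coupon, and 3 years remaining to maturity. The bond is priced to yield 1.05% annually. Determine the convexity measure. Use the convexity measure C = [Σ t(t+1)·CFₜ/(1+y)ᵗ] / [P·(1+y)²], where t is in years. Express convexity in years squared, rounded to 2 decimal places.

With y = 0.0105:
  t   CF        PV=CF/(1+0.0105)^t    t·PV        t(t+1)·PV
  1        92.50        91.5388        91.5388         183.0777
  2        92.50        90.5877       181.1753         543.5260
  3     1,092.50     1,058.7965     3,176.3895      12,705.5579
  Σ                  1,240.9230     3,449.1036      13,432.1616
P = 1,240.9230.
Convexity = Σ t(t+1)·PV / [P·(1+y)²] = 13,432.1616 / (1,240.9230 × 1.021110) = 10.60055.

10.60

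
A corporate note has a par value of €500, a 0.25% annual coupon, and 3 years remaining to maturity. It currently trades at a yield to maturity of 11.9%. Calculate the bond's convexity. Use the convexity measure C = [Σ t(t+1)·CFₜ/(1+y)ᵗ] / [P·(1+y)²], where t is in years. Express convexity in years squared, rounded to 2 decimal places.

With y = 0.119:
  t   CF        PV=CF/(1+0.119)^t    t·PV        t(t+1)·PV
  1         1.25         1.1171         1.1171           2.2341
  2         1.25         0.9983         1.9965           5.9896
  3       501.25       357.7372     1,073.2117       4,292.8466
  Σ                    359.8526     1,076.3253       4,301.0704
P = 359.8526.
Convexity = Σ t(t+1)·PV / [P·(1+y)²] = 4,301.0704 / (359.8526 × 1.252161) = 9.54535.

9.55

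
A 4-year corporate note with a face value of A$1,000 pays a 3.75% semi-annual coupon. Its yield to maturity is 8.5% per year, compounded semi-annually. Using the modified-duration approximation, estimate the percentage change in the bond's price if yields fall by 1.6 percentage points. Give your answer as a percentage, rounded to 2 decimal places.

+5.72%

Periodic yield y = 0.0425. Modified duration first:
  t   CF        PV=CF/(1+0.0425)^t    t·PV
  1        18.75        17.9856        17.9856
  2        18.75        17.2524        34.5048
  3        18.75        16.5491        49.6472
  4        18.75        15.8744        63.4976
  5        18.75        15.2272        76.1362
  6        18.75        14.6065        87.6387
  7        18.75        14.0110        98.0769
  8     1,018.75       730.2291     5,841.8325
  Σ                    841.7352     6,269.3194
P = 841.7352; D_Mac = 7.44809 half-year periods = 3.72405 yrs; D_mod = 3.72405/(1+0.0425) = 3.57223 yrs.
ΔP/P ≈ -D_mod · Δy = -3.57223 × (-0.016) = +0.057156 = +5.7156%.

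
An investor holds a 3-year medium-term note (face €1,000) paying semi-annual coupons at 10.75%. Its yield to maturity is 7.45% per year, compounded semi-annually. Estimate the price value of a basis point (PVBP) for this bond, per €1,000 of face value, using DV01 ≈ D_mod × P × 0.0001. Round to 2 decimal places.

Periodic yield y = 0.03725.
  t   CF        PV=CF/(1+0.03725)^t    t·PV
  1        53.75        51.8197        51.8197
  2        53.75        49.9588        99.9175
  3        53.75        48.1646       144.4939
  4        53.75        46.4349       185.7397
  5        53.75        44.7673       223.8367
  6     1,053.75       846.1297     5,076.7780
  Σ                  1,087.2750     5,782.5855
P = 1,087.2750; D_Mac = 5.31842 half-year periods = 2.65921 yrs; D_mod = 2.56371 yrs.
DV01 ≈ 2.56371 × 1,087.2750 × 0.0001 = 0.278746.

€0.28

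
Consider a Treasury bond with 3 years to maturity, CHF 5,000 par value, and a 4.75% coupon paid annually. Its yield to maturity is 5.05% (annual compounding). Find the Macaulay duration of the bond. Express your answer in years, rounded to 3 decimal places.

Periodic yield y = 0.0505. Discount each cash flow and weight by its year:
  t   CF        PV=CF/(1+0.0505)^t    t·PV
  1       237.50       226.0828       226.0828
  2       237.50       215.2145       430.4290
  3     5,237.50     4,517.8922    13,553.6767
  Σ                  4,959.1895    14,210.1884
Price P = Σ PV = 4,959.1895.
Macaulay duration = Σ(t·PV) / P = 14,210.1884 / 4,959.1895 = 2.86543 years.

2.865 years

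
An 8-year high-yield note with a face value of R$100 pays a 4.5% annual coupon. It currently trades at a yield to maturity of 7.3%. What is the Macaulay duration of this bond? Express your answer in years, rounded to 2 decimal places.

Periodic yield y = 0.073. Discount each cash flow and weight by its year:
  t   CF        PV=CF/(1+0.073)^t    t·PV
  1         4.50         4.1938         4.1938
  2         4.50         3.9085         7.8171
  3         4.50         3.6426        10.9278
  4         4.50         3.3948        13.5792
  5         4.50         3.1638        15.8192
  6         4.50         2.9486        17.6915
  7         4.50         2.7480        19.2359
  8       104.50        59.4728       475.7825
  Σ                     83.4730       565.0471
Price P = Σ PV = 83.4730.
Macaulay duration = Σ(t·PV) / P = 565.0471 / 83.4730 = 6.76922 years.

6.77 years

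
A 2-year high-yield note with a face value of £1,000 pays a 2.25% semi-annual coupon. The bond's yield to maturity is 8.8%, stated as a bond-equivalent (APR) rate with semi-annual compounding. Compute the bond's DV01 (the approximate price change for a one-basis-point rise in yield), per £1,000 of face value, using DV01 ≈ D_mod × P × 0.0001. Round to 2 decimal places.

£0.17

Periodic yield y = 0.044.
  t   CF        PV=CF/(1+0.044)^t    t·PV
  1        11.25        10.7759        10.7759
  2        11.25        10.3217        20.6434
  3        11.25         9.8867        29.6601
  4     1,011.25       851.2489     3,404.9954
  Σ                    882.2331     3,466.0748
P = 882.2331; D_Mac = 3.92875 half-year periods = 1.96438 yrs; D_mod = 1.88159 yrs.
DV01 ≈ 1.88159 × 882.2331 × 0.0001 = 0.166000.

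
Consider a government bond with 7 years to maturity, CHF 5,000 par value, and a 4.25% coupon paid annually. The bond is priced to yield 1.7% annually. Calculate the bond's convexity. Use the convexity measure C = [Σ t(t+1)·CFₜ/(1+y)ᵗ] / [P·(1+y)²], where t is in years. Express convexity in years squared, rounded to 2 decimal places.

With y = 0.017:
  t   CF        PV=CF/(1+0.017)^t    t·PV        t(t+1)·PV
  1       212.50       208.9479       208.9479         417.8958
  2       212.50       205.4551       410.9103       1,232.7309
  3       212.50       202.0208       606.0624       2,424.2495
  4       212.50       198.6438       794.5754       3,972.8770
  5       212.50       195.3234       976.6168       5,859.7006
  6       212.50       192.0584     1,152.3502       8,066.4511
  7     5,212.50     4,632.3290    32,426.3031     259,410.4246
  Σ                  5,834.7784    36,575.7660     281,384.3295
P = 5,834.7784.
Convexity = Σ t(t+1)·PV / [P·(1+y)²] = 281,384.3295 / (5,834.7784 × 1.034289) = 46.62659.

46.63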